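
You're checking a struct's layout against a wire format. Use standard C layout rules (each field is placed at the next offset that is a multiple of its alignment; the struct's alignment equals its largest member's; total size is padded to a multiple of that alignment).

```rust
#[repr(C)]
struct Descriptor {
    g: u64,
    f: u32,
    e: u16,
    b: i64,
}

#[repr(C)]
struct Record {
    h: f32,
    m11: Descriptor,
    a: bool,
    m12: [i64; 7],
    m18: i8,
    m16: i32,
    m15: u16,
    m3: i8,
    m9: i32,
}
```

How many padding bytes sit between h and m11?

Descriptor: @0: g [8B, align 8] → 8; @8: f [4B, align 4] → 12; @12: e [2B, align 2] → 14; +2 pad (align 8); @16: b [8B, align 8] → 24; size 24, align 8
@0: h [4B, align 4] → 4
+4 pad (align 8)
@8: m11 [24B, align 8] → 32

4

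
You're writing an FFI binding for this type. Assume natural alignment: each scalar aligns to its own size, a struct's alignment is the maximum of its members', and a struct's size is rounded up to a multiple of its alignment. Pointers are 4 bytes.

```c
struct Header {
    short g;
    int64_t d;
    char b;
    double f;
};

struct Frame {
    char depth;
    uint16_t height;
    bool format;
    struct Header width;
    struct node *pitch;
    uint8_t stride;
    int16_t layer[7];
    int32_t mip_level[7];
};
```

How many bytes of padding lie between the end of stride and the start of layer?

Header: @0: g [2B, align 2] → 2; +6 pad (align 8); @8: d [8B, align 8] → 16; @16: b [1B, align 1] → 17; +7 pad (align 8); @24: f [8B, align 8] → 32; size 32, align 8
@0: depth [1B, align 1] → 1
+1 pad (align 2)
@2: height [2B, align 2] → 4
@4: format [1B, align 1] → 5
+3 pad (align 8)
@8: width [32B, align 8] → 40
@40: pitch [4B, align 4] → 44
@44: stride [1B, align 1] → 45
+1 pad (align 2)
@46: layer [14B, align 2] → 60

1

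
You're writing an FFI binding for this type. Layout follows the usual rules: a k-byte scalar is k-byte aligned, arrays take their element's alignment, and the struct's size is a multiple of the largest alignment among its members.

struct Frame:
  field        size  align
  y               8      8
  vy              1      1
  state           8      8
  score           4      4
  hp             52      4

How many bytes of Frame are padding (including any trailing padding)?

@0: y [8B, align 8] → 8
@8: vy [1B, align 1] → 9
+7 pad (align 8)
@16: state [8B, align 8] → 24
@24: score [4B, align 4] → 28
@28: hp [52B, align 4] → 80
size 80, align 8
data bytes 73, size 80 → padding 7

7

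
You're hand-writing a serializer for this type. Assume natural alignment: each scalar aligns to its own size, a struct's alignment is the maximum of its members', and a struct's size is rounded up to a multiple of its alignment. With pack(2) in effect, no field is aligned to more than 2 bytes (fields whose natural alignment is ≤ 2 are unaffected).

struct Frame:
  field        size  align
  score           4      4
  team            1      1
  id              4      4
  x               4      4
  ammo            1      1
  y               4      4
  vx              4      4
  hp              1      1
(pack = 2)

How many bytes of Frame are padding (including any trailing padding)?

0..4  score  (4B, 2-aligned)
4..5  team  (1B, 1-aligned)
5..6  -- padding (1B)
6..10  id  (4B, 2-aligned)
10..14  x  (4B, 2-aligned)
14..15  ammo  (1B, 1-aligned)
15..16  -- padding (1B)
16..20  y  (4B, 2-aligned)
20..24  vx  (4B, 2-aligned)
24..25  hp  (1B, 1-aligned)
25..26  -- tail padding (1B)
sizeof = 26, alignof = 2
data bytes 23, size 26 → padding 3

3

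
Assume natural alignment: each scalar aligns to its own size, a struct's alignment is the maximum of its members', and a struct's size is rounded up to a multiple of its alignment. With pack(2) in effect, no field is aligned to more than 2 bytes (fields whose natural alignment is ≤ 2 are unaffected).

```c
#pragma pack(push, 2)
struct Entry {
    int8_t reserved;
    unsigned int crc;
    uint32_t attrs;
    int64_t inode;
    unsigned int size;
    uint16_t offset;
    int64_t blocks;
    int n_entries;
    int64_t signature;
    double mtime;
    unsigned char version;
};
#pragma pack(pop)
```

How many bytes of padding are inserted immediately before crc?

1

@0: reserved [1B, align 1] → 1
+1 pad (align 2)
@2: crc [4B, align 2] → 6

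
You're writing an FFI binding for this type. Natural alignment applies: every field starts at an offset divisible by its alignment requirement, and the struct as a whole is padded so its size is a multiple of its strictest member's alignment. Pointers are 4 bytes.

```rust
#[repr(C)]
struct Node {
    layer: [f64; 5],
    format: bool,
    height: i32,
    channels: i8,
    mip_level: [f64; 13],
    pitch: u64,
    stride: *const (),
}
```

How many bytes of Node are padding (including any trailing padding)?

14

layer at 0 (size 40, align 8) → ends 40
format at 40 (size 1, align 1) → ends 41
pad 3 to align 4 for height
height at 44 (size 4, align 4) → ends 48
channels at 48 (size 1, align 1) → ends 49
pad 7 to align 8 for mip_level
mip_level at 56 (size 104, align 8) → ends 160
pitch at 160 (size 8, align 8) → ends 168
stride at 168 (size 4, align 4) → ends 172
tail pad 4 to reach multiple of 8
total 176 bytes, alignment 8
data bytes 162, size 176 → padding 14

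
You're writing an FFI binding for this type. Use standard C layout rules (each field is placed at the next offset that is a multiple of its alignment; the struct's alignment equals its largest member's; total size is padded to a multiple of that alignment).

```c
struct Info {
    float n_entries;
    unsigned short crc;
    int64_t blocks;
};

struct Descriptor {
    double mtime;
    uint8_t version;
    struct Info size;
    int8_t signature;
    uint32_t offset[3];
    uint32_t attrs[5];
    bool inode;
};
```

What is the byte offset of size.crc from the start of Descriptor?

20

Info: @0: n_entries [4B, align 4] → 4; @4: crc [2B, align 2] → 6; +2 pad (align 8); @8: blocks [8B, align 8] → 16; size 16, align 8
@0: mtime [8B, align 8] → 8
@8: version [1B, align 1] → 9
+7 pad (align 8)
@16: size [16B, align 8] → 32
within Info: crc at 4
16 + 4 = 20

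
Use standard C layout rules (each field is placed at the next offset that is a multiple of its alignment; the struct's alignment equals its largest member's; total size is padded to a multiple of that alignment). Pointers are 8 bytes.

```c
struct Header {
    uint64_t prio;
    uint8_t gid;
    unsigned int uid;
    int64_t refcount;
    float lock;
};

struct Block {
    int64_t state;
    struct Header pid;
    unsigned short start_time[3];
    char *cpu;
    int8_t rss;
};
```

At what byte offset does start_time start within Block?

40

Header: 0..8  prio  (8B, 8-aligned); 8..9  gid  (1B, 1-aligned); 9..12  -- padding (3B); 12..16  uid  (4B, 4-aligned); 16..24  refcount  (8B, 8-aligned); 24..28  lock  (4B, 4-aligned); 28..32  -- tail padding (4B); sizeof = 32, alignof = 8
0..8  state  (8B, 8-aligned)
8..40  pid  (32B, 8-aligned)
40..46  start_time  (6B, 2-aligned)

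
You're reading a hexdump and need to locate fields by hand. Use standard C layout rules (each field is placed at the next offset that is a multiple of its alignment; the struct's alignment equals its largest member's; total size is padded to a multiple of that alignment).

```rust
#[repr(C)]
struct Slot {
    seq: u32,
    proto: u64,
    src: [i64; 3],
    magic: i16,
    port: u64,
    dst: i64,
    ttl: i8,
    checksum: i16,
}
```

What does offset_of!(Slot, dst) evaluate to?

0..4  seq  (4B, 4-aligned)
4..8  -- padding (4B)
8..16  proto  (8B, 8-aligned)
16..40  src  (24B, 8-aligned)
40..42  magic  (2B, 2-aligned)
42..48  -- padding (6B)
48..56  port  (8B, 8-aligned)
56..64  dst  (8B, 8-aligned)

56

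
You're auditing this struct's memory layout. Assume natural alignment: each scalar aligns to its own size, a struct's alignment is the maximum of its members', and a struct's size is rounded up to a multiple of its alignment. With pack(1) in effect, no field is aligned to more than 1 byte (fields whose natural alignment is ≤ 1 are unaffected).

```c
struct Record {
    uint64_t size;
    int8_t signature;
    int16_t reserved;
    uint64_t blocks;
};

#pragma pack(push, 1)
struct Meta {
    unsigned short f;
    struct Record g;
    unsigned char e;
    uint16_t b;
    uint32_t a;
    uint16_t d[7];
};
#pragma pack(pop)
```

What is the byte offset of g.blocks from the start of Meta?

Record: @0: size [8B, align 8] → 8; @8: signature [1B, align 1] → 9; +1 pad (align 2); @10: reserved [2B, align 2] → 12; +4 pad (align 8); @16: blocks [8B, align 8] → 24; size 24, align 8
@0: f [2B, align 1] → 2
@2: g [24B, align 1] → 26
within Record: blocks at 16
2 + 16 = 18

18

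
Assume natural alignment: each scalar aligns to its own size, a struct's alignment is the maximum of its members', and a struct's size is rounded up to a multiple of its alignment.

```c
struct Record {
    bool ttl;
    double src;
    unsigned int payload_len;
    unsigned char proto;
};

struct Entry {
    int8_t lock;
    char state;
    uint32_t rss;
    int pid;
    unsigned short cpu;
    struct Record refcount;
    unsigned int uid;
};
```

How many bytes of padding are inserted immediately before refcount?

Record: 0..1  ttl  (1B, 1-aligned); 1..8  -- padding (7B); 8..16  src  (8B, 8-aligned); 16..20  payload_len  (4B, 4-aligned); 20..21  proto  (1B, 1-aligned); 21..24  -- tail padding (3B); sizeof = 24, alignof = 8
0..1  lock  (1B, 1-aligned)
1..2  state  (1B, 1-aligned)
2..4  -- padding (2B)
4..8  rss  (4B, 4-aligned)
8..12  pid  (4B, 4-aligned)
12..14  cpu  (2B, 2-aligned)
14..16  -- padding (2B)
16..40  refcount  (24B, 8-aligned)

2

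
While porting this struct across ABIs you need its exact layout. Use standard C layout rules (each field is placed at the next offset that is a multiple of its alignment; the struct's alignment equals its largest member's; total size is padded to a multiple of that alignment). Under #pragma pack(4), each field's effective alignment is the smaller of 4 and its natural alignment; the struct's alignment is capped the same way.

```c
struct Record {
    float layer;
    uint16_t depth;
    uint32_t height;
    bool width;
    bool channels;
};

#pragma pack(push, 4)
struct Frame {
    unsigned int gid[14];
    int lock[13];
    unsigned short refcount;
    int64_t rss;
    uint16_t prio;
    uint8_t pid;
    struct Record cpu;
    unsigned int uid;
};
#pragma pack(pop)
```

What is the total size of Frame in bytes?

Record: @0: layer [4B, align 4] → 4; @4: depth [2B, align 2] → 6; +2 pad (align 4); @8: height [4B, align 4] → 12; @12: width [1B, align 1] → 13; @13: channels [1B, align 1] → 14; +2 tail pad (align 4); size 16, align 4
@0: gid [56B, align 4] → 56
@56: lock [52B, align 4] → 108
@108: refcount [2B, align 2] → 110
+2 pad (align 4)
@112: rss [8B, align 4] → 120
@120: prio [2B, align 2] → 122
@122: pid [1B, align 1] → 123
+1 pad (align 4)
@124: cpu [16B, align 4] → 140
@140: uid [4B, align 4] → 144
size 144, align 4

144 bytes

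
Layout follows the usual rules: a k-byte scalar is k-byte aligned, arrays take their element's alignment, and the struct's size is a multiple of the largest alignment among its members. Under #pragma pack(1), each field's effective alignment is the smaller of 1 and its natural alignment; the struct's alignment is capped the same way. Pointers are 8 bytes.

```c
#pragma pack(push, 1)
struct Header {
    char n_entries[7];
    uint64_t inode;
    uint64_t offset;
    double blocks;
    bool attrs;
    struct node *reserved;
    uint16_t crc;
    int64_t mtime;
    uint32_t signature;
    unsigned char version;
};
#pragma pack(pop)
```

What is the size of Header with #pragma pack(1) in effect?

n_entries at 0 (size 7, align 1) → ends 7
inode at 7 (size 8, align 1) → ends 15
offset at 15 (size 8, align 1) → ends 23
blocks at 23 (size 8, align 1) → ends 31
attrs at 31 (size 1, align 1) → ends 32
reserved at 32 (size 8, align 1) → ends 40
crc at 40 (size 2, align 1) → ends 42
mtime at 42 (size 8, align 1) → ends 50
signature at 50 (size 4, align 1) → ends 54
version at 54 (size 1, align 1) → ends 55
total 55 bytes, alignment 1

55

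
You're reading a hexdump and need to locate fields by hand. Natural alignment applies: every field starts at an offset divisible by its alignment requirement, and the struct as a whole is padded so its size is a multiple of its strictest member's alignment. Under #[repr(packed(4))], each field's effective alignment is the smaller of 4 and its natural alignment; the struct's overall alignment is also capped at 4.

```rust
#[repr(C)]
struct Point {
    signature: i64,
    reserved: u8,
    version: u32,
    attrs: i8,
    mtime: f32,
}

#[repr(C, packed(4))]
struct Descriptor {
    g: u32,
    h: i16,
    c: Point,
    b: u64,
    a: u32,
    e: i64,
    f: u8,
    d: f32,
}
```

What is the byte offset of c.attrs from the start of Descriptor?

Point: @0: signature [8B, align 8] → 8; @8: reserved [1B, align 1] → 9; +3 pad (align 4); @12: version [4B, align 4] → 16; @16: attrs [1B, align 1] → 17; +3 pad (align 4); @20: mtime [4B, align 4] → 24; size 24, align 8
@0: g [4B, align 4] → 4
@4: h [2B, align 2] → 6
+2 pad (align 4)
@8: c [24B, align 4] → 32
within Point: attrs at 16
8 + 16 = 24

24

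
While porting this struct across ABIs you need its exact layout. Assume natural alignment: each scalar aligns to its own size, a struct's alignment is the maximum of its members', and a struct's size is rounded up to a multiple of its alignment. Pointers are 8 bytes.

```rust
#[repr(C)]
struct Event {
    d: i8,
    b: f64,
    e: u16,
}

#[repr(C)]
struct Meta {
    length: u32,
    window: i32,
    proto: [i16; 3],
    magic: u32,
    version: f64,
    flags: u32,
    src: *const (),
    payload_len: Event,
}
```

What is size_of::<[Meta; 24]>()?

1728

Event: d at 0 (size 1, align 1) → ends 1; pad 7 to align 8 for b; b at 8 (size 8, align 8) → ends 16; e at 16 (size 2, align 2) → ends 18; tail pad 6 to reach multiple of 8; total 24 bytes, alignment 8
length at 0 (size 4, align 4) → ends 4
window at 4 (size 4, align 4) → ends 8
proto at 8 (size 6, align 2) → ends 14
pad 2 to align 4 for magic
magic at 16 (size 4, align 4) → ends 20
pad 4 to align 8 for version
version at 24 (size 8, align 8) → ends 32
flags at 32 (size 4, align 4) → ends 36
pad 4 to align 8 for src
src at 40 (size 8, align 8) → ends 48
payload_len at 48 (size 24, align 8) → ends 72
total 72 bytes, alignment 8
array of 24: 24 × 72 = 1728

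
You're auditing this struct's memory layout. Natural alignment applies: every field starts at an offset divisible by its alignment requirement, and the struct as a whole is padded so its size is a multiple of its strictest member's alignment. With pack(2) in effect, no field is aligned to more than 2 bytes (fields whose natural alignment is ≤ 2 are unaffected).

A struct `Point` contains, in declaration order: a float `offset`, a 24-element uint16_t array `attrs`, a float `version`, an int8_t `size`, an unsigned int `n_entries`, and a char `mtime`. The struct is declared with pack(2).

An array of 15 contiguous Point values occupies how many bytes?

960

0..4  offset  (4B, 2-aligned)
4..52  attrs  (48B, 2-aligned)
52..56  version  (4B, 2-aligned)
56..57  size  (1B, 1-aligned)
57..58  -- padding (1B)
58..62  n_entries  (4B, 2-aligned)
62..63  mtime  (1B, 1-aligned)
63..64  -- tail padding (1B)
sizeof = 64, alignof = 2
array of 15: 15 × 64 = 960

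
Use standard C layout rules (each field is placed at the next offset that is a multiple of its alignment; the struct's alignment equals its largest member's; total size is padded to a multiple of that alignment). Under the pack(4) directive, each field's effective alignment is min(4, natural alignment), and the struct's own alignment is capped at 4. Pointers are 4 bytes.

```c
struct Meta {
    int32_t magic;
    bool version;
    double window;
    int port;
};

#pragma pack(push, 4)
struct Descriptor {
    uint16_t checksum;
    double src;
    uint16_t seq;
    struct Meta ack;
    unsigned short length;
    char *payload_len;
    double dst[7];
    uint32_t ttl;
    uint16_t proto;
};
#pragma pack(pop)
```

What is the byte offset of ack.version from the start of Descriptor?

Meta: 0..4  magic  (4B, 4-aligned); 4..5  version  (1B, 1-aligned); 5..8  -- padding (3B); 8..16  window  (8B, 8-aligned); 16..20  port  (4B, 4-aligned); 20..24  -- tail padding (4B); sizeof = 24, alignof = 8
0..2  checksum  (2B, 2-aligned)
2..4  -- padding (2B)
4..12  src  (8B, 4-aligned)
12..14  seq  (2B, 2-aligned)
14..16  -- padding (2B)
16..40  ack  (24B, 4-aligned)
within Meta: version at 4
16 + 4 = 20

20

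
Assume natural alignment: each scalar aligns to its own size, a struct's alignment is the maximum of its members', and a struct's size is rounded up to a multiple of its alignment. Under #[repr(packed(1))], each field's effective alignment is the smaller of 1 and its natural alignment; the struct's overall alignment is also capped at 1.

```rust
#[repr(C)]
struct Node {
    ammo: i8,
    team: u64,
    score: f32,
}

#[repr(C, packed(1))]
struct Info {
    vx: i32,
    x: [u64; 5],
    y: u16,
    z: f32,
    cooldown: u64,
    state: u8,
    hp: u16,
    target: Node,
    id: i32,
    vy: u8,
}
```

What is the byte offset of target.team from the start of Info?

Node: ammo at 0 (size 1, align 1) → ends 1; pad 7 to align 8 for team; team at 8 (size 8, align 8) → ends 16; score at 16 (size 4, align 4) → ends 20; tail pad 4 to reach multiple of 8; total 24 bytes, alignment 8
vx at 0 (size 4, align 1) → ends 4
x at 4 (size 40, align 1) → ends 44
y at 44 (size 2, align 1) → ends 46
z at 46 (size 4, align 1) → ends 50
cooldown at 50 (size 8, align 1) → ends 58
state at 58 (size 1, align 1) → ends 59
hp at 59 (size 2, align 1) → ends 61
target at 61 (size 24, align 1) → ends 85
within Node: team at 8
61 + 8 = 69

69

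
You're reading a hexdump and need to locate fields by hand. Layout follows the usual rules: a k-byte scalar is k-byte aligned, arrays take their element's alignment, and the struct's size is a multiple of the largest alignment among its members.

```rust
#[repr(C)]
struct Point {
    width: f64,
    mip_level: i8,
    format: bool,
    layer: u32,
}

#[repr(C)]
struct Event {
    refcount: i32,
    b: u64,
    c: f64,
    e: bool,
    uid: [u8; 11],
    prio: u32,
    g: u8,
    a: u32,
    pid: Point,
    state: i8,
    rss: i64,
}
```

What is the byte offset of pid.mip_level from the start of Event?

Point: width at 0 (size 8, align 8) → ends 8; mip_level at 8 (size 1, align 1) → ends 9; format at 9 (size 1, align 1) → ends 10; pad 2 to align 4 for layer; layer at 12 (size 4, align 4) → ends 16; total 16 bytes, alignment 8
refcount at 0 (size 4, align 4) → ends 4
pad 4 to align 8 for b
b at 8 (size 8, align 8) → ends 16
c at 16 (size 8, align 8) → ends 24
e at 24 (size 1, align 1) → ends 25
uid at 25 (size 11, align 1) → ends 36
prio at 36 (size 4, align 4) → ends 40
g at 40 (size 1, align 1) → ends 41
pad 3 to align 4 for a
a at 44 (size 4, align 4) → ends 48
pid at 48 (size 16, align 8) → ends 64
within Point: mip_level at 8
48 + 8 = 56

56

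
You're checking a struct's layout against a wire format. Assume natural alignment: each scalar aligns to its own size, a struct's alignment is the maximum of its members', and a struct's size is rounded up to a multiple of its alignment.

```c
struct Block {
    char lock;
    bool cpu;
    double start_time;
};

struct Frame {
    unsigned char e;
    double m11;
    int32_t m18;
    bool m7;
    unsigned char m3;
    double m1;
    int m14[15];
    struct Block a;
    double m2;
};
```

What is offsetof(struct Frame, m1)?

Block: lock at 0 (size 1, align 1) → ends 1; cpu at 1 (size 1, align 1) → ends 2; pad 6 to align 8 for start_time; start_time at 8 (size 8, align 8) → ends 16; total 16 bytes, alignment 8
e at 0 (size 1, align 1) → ends 1
pad 7 to align 8 for m11
m11 at 8 (size 8, align 8) → ends 16
m18 at 16 (size 4, align 4) → ends 20
m7 at 20 (size 1, align 1) → ends 21
m3 at 21 (size 1, align 1) → ends 22
pad 2 to align 8 for m1
m1 at 24 (size 8, align 8) → ends 32

24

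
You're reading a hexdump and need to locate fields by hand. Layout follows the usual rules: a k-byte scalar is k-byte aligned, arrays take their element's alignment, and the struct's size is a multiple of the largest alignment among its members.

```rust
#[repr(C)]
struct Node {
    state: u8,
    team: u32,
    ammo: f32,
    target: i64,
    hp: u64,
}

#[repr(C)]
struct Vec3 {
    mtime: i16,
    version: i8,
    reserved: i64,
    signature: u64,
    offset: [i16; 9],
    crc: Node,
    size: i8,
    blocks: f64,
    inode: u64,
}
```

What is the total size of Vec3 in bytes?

104 bytes

Node: state at 0 (size 1, align 1) → ends 1; pad 3 to align 4 for team; team at 4 (size 4, align 4) → ends 8; ammo at 8 (size 4, align 4) → ends 12; pad 4 to align 8 for target; target at 16 (size 8, align 8) → ends 24; hp at 24 (size 8, align 8) → ends 32; total 32 bytes, alignment 8
mtime at 0 (size 2, align 2) → ends 2
version at 2 (size 1, align 1) → ends 3
pad 5 to align 8 for reserved
reserved at 8 (size 8, align 8) → ends 16
signature at 16 (size 8, align 8) → ends 24
offset at 24 (size 18, align 2) → ends 42
pad 6 to align 8 for crc
crc at 48 (size 32, align 8) → ends 80
size at 80 (size 1, align 1) → ends 81
pad 7 to align 8 for blocks
blocks at 88 (size 8, align 8) → ends 96
inode at 96 (size 8, align 8) → ends 104
total 104 bytes, alignment 8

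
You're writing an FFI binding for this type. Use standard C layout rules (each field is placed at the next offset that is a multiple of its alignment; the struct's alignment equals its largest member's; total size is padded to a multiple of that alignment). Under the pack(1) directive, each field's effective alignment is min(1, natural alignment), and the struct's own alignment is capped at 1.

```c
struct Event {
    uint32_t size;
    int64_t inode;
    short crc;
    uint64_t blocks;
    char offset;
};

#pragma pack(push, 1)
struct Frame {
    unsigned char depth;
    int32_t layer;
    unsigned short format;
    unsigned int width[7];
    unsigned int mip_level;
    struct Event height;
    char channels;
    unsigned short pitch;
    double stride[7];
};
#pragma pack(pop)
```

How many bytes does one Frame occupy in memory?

138

Event: 0..4  size  (4B, 4-aligned); 4..8  -- padding (4B); 8..16  inode  (8B, 8-aligned); 16..18  crc  (2B, 2-aligned); 18..24  -- padding (6B); 24..32  blocks  (8B, 8-aligned); 32..33  offset  (1B, 1-aligned); 33..40  -- tail padding (7B); sizeof = 40, alignof = 8
0..1  depth  (1B, 1-aligned)
1..5  layer  (4B, 1-aligned)
5..7  format  (2B, 1-aligned)
7..35  width  (28B, 1-aligned)
35..39  mip_level  (4B, 1-aligned)
39..79  height  (40B, 1-aligned)
79..80  channels  (1B, 1-aligned)
80..82  pitch  (2B, 1-aligned)
82..138  stride  (56B, 1-aligned)
sizeof = 138, alignof = 1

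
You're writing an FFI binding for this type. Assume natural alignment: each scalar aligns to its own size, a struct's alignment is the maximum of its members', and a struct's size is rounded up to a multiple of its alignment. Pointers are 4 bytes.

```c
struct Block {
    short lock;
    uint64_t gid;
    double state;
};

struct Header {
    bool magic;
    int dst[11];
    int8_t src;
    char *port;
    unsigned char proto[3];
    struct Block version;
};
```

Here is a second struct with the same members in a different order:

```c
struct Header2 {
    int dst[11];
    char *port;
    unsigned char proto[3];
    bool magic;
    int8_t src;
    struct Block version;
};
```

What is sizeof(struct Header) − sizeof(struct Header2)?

8

Block: 0..2  lock  (2B, 2-aligned); 2..8  -- padding (6B); 8..16  gid  (8B, 8-aligned); 16..24  state  (8B, 8-aligned); sizeof = 24, alignof = 8
0..1  magic  (1B, 1-aligned)
1..4  -- padding (3B)
4..48  dst  (44B, 4-aligned)
48..49  src  (1B, 1-aligned)
49..52  -- padding (3B)
52..56  port  (4B, 4-aligned)
56..59  proto  (3B, 1-aligned)
59..64  -- padding (5B)
64..88  version  (24B, 8-aligned)
sizeof = 88, alignof = 8
— Header2 —
0..44  dst  (44B, 4-aligned)
44..48  port  (4B, 4-aligned)
48..51  proto  (3B, 1-aligned)
51..52  magic  (1B, 1-aligned)
52..53  src  (1B, 1-aligned)
53..56  -- padding (3B)
56..80  version  (24B, 8-aligned)
sizeof = 80, alignof = 8
88 − 80 = 8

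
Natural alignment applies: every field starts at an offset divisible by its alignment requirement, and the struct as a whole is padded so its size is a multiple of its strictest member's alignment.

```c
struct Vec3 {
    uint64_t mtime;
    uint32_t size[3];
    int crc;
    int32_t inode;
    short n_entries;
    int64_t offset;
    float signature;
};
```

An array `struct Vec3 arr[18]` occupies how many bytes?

864

mtime at 0 (size 8, align 8) → ends 8
size at 8 (size 12, align 4) → ends 20
crc at 20 (size 4, align 4) → ends 24
inode at 24 (size 4, align 4) → ends 28
n_entries at 28 (size 2, align 2) → ends 30
pad 2 to align 8 for offset
offset at 32 (size 8, align 8) → ends 40
signature at 40 (size 4, align 4) → ends 44
tail pad 4 to reach multiple of 8
total 48 bytes, alignment 8
array of 18: 18 × 48 = 864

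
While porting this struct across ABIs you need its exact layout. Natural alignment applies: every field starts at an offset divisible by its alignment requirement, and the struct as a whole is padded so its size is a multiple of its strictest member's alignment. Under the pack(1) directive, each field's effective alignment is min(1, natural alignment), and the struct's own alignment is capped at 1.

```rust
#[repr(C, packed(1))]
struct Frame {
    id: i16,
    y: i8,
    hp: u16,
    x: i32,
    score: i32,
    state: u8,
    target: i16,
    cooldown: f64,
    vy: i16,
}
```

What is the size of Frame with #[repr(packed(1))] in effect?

0..2  id  (2B, 1-aligned)
2..3  y  (1B, 1-aligned)
3..5  hp  (2B, 1-aligned)
5..9  x  (4B, 1-aligned)
9..13  score  (4B, 1-aligned)
13..14  state  (1B, 1-aligned)
14..16  target  (2B, 1-aligned)
16..24  cooldown  (8B, 1-aligned)
24..26  vy  (2B, 1-aligned)
sizeof = 26, alignof = 1

26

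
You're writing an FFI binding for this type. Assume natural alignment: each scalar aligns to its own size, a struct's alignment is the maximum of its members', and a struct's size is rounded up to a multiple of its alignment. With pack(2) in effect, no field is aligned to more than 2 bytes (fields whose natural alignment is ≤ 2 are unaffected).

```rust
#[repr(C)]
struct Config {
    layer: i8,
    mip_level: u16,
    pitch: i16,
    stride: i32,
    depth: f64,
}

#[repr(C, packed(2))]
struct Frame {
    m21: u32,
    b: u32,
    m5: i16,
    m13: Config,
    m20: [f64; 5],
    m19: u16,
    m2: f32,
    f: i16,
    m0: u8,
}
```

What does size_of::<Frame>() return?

84

Config: 0..1  layer  (1B, 1-aligned); 1..2  -- padding (1B); 2..4  mip_level  (2B, 2-aligned); 4..6  pitch  (2B, 2-aligned); 6..8  -- padding (2B); 8..12  stride  (4B, 4-aligned); 12..16  -- padding (4B); 16..24  depth  (8B, 8-aligned); sizeof = 24, alignof = 8
0..4  m21  (4B, 2-aligned)
4..8  b  (4B, 2-aligned)
8..10  m5  (2B, 2-aligned)
10..34  m13  (24B, 2-aligned)
34..74  m20  (40B, 2-aligned)
74..76  m19  (2B, 2-aligned)
76..80  m2  (4B, 2-aligned)
80..82  f  (2B, 2-aligned)
82..83  m0  (1B, 1-aligned)
83..84  -- tail padding (1B)
sizeof = 84, alignof = 2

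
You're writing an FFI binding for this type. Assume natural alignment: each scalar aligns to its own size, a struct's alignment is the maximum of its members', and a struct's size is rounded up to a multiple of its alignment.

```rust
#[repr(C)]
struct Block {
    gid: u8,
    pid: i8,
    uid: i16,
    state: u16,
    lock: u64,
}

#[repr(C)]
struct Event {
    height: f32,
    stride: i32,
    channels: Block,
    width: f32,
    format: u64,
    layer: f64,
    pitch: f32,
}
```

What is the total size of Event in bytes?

Block: @0: gid [1B, align 1] → 1; @1: pid [1B, align 1] → 2; @2: uid [2B, align 2] → 4; @4: state [2B, align 2] → 6; +2 pad (align 8); @8: lock [8B, align 8] → 16; size 16, align 8
@0: height [4B, align 4] → 4
@4: stride [4B, align 4] → 8
@8: channels [16B, align 8] → 24
@24: width [4B, align 4] → 28
+4 pad (align 8)
@32: format [8B, align 8] → 40
@40: layer [8B, align 8] → 48
@48: pitch [4B, align 4] → 52
+4 tail pad (align 8)
size 56, align 8

56 bytes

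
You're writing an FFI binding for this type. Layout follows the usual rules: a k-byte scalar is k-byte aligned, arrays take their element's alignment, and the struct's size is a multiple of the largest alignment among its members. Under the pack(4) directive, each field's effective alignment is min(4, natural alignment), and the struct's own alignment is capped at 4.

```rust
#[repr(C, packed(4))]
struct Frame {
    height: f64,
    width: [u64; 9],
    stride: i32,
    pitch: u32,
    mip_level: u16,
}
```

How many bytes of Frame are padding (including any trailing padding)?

2

height at 0 (size 8, align 4) → ends 8
width at 8 (size 72, align 4) → ends 80
stride at 80 (size 4, align 4) → ends 84
pitch at 84 (size 4, align 4) → ends 88
mip_level at 88 (size 2, align 2) → ends 90
tail pad 2 to reach multiple of 4
total 92 bytes, alignment 4
data bytes 90, size 92 → padding 2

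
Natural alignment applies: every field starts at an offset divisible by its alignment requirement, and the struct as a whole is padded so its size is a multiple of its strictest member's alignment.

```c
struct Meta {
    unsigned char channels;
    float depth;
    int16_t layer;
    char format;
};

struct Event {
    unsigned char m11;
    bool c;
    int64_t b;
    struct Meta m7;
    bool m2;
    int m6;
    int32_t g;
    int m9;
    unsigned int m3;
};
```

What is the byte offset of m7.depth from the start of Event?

20

Meta: @0: channels [1B, align 1] → 1; +3 pad (align 4); @4: depth [4B, align 4] → 8; @8: layer [2B, align 2] → 10; @10: format [1B, align 1] → 11; +1 tail pad (align 4); size 12, align 4
@0: m11 [1B, align 1] → 1
@1: c [1B, align 1] → 2
+6 pad (align 8)
@8: b [8B, align 8] → 16
@16: m7 [12B, align 4] → 28
within Meta: depth at 4
16 + 4 = 20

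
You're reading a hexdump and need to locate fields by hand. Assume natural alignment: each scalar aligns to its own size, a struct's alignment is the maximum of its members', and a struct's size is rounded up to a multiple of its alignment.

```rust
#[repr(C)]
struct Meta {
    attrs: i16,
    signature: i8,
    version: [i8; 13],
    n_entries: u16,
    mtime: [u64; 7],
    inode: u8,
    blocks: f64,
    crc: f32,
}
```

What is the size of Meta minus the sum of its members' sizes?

17

@0: attrs [2B, align 2] → 2
@2: signature [1B, align 1] → 3
@3: version [13B, align 1] → 16
@16: n_entries [2B, align 2] → 18
+6 pad (align 8)
@24: mtime [56B, align 8] → 80
@80: inode [1B, align 1] → 81
+7 pad (align 8)
@88: blocks [8B, align 8] → 96
@96: crc [4B, align 4] → 100
+4 tail pad (align 8)
size 104, align 8
data bytes 87, size 104 → padding 17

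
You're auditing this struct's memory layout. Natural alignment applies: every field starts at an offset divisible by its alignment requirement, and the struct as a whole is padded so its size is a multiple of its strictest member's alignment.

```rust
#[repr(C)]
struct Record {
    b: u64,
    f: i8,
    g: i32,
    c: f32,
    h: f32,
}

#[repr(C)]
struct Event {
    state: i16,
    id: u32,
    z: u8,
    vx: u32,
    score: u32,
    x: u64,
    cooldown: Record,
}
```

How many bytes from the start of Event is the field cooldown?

32

Record: @0: b [8B, align 8] → 8; @8: f [1B, align 1] → 9; +3 pad (align 4); @12: g [4B, align 4] → 16; @16: c [4B, align 4] → 20; @20: h [4B, align 4] → 24; size 24, align 8
@0: state [2B, align 2] → 2
+2 pad (align 4)
@4: id [4B, align 4] → 8
@8: z [1B, align 1] → 9
+3 pad (align 4)
@12: vx [4B, align 4] → 16
@16: score [4B, align 4] → 20
+4 pad (align 8)
@24: x [8B, align 8] → 32
@32: cooldown [24B, align 8] → 56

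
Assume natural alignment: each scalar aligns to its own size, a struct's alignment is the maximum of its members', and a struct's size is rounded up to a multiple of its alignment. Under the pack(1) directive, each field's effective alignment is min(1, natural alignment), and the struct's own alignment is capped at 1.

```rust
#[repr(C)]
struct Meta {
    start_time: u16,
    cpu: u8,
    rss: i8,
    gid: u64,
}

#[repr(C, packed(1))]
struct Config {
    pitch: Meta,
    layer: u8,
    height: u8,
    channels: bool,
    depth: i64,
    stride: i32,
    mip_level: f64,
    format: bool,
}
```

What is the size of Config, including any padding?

40

Meta: @0: start_time [2B, align 2] → 2; @2: cpu [1B, align 1] → 3; @3: rss [1B, align 1] → 4; +4 pad (align 8); @8: gid [8B, align 8] → 16; size 16, align 8
@0: pitch [16B, align 1] → 16
@16: layer [1B, align 1] → 17
@17: height [1B, align 1] → 18
@18: channels [1B, align 1] → 19
@19: depth [8B, align 1] → 27
@27: stride [4B, align 1] → 31
@31: mip_level [8B, align 1] → 39
@39: format [1B, align 1] → 40
size 40, align 1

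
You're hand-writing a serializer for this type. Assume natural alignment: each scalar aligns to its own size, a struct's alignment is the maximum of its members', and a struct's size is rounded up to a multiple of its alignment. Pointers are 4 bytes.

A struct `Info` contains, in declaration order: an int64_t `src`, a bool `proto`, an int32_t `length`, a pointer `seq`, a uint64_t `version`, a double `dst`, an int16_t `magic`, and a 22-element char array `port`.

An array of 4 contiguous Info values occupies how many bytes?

256

0..8  src  (8B, 8-aligned)
8..9  proto  (1B, 1-aligned)
9..12  -- padding (3B)
12..16  length  (4B, 4-aligned)
16..20  seq  (4B, 4-aligned)
20..24  -- padding (4B)
24..32  version  (8B, 8-aligned)
32..40  dst  (8B, 8-aligned)
40..42  magic  (2B, 2-aligned)
42..64  port  (22B, 1-aligned)
sizeof = 64, alignof = 8
array of 4: 4 × 64 = 256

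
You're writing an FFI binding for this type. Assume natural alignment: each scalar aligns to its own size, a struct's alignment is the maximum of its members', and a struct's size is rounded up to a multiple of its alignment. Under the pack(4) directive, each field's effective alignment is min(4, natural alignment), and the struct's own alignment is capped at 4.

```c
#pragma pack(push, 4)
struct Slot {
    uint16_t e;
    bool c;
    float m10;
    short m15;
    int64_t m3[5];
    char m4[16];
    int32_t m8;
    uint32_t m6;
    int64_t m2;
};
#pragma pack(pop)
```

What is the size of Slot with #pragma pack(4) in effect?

@0: e [2B, align 2] → 2
@2: c [1B, align 1] → 3
+1 pad (align 4)
@4: m10 [4B, align 4] → 8
@8: m15 [2B, align 2] → 10
+2 pad (align 4)
@12: m3 [40B, align 4] → 52
@52: m4 [16B, align 1] → 68
@68: m8 [4B, align 4] → 72
@72: m6 [4B, align 4] → 76
@76: m2 [8B, align 4] → 84
size 84, align 4

84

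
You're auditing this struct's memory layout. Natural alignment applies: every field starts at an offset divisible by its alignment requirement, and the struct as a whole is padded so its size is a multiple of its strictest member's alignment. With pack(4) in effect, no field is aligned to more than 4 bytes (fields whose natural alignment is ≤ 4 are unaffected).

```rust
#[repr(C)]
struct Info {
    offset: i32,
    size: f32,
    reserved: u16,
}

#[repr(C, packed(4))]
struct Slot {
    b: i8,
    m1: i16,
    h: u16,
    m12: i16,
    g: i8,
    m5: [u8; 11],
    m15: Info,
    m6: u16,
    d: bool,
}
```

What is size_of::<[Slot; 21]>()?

Info: offset at 0 (size 4, align 4) → ends 4; size at 4 (size 4, align 4) → ends 8; reserved at 8 (size 2, align 2) → ends 10; tail pad 2 to reach multiple of 4; total 12 bytes, alignment 4
b at 0 (size 1, align 1) → ends 1
pad 1 to align 2 for m1
m1 at 2 (size 2, align 2) → ends 4
h at 4 (size 2, align 2) → ends 6
m12 at 6 (size 2, align 2) → ends 8
g at 8 (size 1, align 1) → ends 9
m5 at 9 (size 11, align 1) → ends 20
m15 at 20 (size 12, align 4) → ends 32
m6 at 32 (size 2, align 2) → ends 34
d at 34 (size 1, align 1) → ends 35
tail pad 1 to reach multiple of 4
total 36 bytes, alignment 4
array of 21: 21 × 36 = 756

756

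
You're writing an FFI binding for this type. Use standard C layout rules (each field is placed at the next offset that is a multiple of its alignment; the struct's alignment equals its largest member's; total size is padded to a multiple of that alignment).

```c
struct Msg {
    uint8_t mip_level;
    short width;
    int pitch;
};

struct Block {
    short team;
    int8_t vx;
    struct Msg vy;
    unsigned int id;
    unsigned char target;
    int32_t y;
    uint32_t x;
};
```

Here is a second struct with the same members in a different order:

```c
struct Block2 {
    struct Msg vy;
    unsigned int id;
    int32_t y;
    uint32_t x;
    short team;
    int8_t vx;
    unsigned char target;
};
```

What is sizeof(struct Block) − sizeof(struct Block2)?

4

Msg: 0..1  mip_level  (1B, 1-aligned); 1..2  -- padding (1B); 2..4  width  (2B, 2-aligned); 4..8  pitch  (4B, 4-aligned); sizeof = 8, alignof = 4
0..2  team  (2B, 2-aligned)
2..3  vx  (1B, 1-aligned)
3..4  -- padding (1B)
4..12  vy  (8B, 4-aligned)
12..16  id  (4B, 4-aligned)
16..17  target  (1B, 1-aligned)
17..20  -- padding (3B)
20..24  y  (4B, 4-aligned)
24..28  x  (4B, 4-aligned)
sizeof = 28, alignof = 4
— Block2 —
0..8  vy  (8B, 4-aligned)
8..12  id  (4B, 4-aligned)
12..16  y  (4B, 4-aligned)
16..20  x  (4B, 4-aligned)
20..22  team  (2B, 2-aligned)
22..23  vx  (1B, 1-aligned)
23..24  target  (1B, 1-aligned)
sizeof = 24, alignof = 4
28 − 24 = 4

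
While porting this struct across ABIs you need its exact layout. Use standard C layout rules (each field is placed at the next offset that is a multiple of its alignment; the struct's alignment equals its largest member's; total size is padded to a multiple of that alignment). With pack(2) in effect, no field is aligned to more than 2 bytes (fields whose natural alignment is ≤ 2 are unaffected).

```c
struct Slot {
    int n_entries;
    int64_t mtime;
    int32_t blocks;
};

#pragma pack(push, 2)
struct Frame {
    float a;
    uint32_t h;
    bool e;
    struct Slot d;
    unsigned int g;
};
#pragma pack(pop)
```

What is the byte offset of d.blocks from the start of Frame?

26

Slot: @0: n_entries [4B, align 4] → 4; +4 pad (align 8); @8: mtime [8B, align 8] → 16; @16: blocks [4B, align 4] → 20; +4 tail pad (align 8); size 24, align 8
@0: a [4B, align 2] → 4
@4: h [4B, align 2] → 8
@8: e [1B, align 1] → 9
+1 pad (align 2)
@10: d [24B, align 2] → 34
within Slot: blocks at 16
10 + 16 = 26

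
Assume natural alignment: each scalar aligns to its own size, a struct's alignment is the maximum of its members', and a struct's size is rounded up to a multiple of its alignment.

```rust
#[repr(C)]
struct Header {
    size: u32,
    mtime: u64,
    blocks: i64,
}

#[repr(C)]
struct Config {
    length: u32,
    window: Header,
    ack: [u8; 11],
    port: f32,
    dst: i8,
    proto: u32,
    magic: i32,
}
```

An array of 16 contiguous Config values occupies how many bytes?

1024

Header: size at 0 (size 4, align 4) → ends 4; pad 4 to align 8 for mtime; mtime at 8 (size 8, align 8) → ends 16; blocks at 16 (size 8, align 8) → ends 24; total 24 bytes, alignment 8
length at 0 (size 4, align 4) → ends 4
pad 4 to align 8 for window
window at 8 (size 24, align 8) → ends 32
ack at 32 (size 11, align 1) → ends 43
pad 1 to align 4 for port
port at 44 (size 4, align 4) → ends 48
dst at 48 (size 1, align 1) → ends 49
pad 3 to align 4 for proto
proto at 52 (size 4, align 4) → ends 56
magic at 56 (size 4, align 4) → ends 60
tail pad 4 to reach multiple of 8
total 64 bytes, alignment 8
array of 16: 16 × 64 = 1024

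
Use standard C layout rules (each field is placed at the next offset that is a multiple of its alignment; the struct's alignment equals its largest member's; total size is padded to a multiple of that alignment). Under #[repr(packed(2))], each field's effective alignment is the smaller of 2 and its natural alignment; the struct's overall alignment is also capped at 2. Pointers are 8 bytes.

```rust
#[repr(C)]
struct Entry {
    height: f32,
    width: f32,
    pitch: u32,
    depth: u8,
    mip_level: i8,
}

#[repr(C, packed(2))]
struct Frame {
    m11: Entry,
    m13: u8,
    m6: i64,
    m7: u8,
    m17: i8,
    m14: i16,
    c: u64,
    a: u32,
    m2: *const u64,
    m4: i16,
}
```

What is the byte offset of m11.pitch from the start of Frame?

8

Entry: @0: height [4B, align 4] → 4; @4: width [4B, align 4] → 8; @8: pitch [4B, align 4] → 12; @12: depth [1B, align 1] → 13; @13: mip_level [1B, align 1] → 14; +2 tail pad (align 4); size 16, align 4
@0: m11 [16B, align 2] → 16
within Entry: pitch at 8
0 + 8 = 8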